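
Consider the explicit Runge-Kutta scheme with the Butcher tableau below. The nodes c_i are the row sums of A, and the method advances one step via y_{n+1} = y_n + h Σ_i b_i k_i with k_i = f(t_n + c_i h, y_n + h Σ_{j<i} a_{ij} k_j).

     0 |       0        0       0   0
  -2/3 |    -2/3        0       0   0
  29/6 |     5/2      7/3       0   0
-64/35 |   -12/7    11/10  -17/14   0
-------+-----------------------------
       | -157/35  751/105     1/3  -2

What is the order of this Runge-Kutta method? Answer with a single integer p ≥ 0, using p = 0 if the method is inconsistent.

b = (-157/35, 751/105, 1/3, -2)
c = (0, -2/3, 29/6, -64/35)
Ac = (0, 0, -14/9, -2773/420)
Σ b_i: (-157/35)·1 + 751/105·1 + 1/3·1 + (-2)·1 = 1 ✓
b·c: 751/105·(-2/3) + 1/3·29/6 + (-2)·(-64/35) = 1/2 ✓
b·c²: 751/105·4/9 + 1/3·841/36 + (-2)·4096/1225 = 188683/44100 ≠ 1/3 ⇒ order 2.
b·Ac: 1/3·(-14/9) + (-2)·(-2773/420) = 23977/1890 ≠ 1/6

2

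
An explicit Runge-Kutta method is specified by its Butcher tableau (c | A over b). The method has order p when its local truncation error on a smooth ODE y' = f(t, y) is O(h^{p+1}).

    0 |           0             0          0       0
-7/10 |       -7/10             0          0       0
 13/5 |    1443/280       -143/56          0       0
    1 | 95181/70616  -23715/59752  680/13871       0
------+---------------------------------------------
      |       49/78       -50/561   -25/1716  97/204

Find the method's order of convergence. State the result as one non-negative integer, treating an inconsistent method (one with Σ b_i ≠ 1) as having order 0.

b = (49/78, -50/561, -25/1716, 97/204)
c = (0, -7/10, 13/5, 1)
Ac = (0, 0, 143/80, 629/1552)
Σ b_i: 49/78·1 + (-50/561)·1 + (-25/1716)·1 + 97/204·1 = 1 ✓
b·c: (-50/561)·(-7/10) + (-25/1716)·13/5 + 97/204·1 = 1/2 ✓
b·c²: (-50/561)·49/100 + (-25/1716)·169/25 + 97/204·1 = 1/3 ✓
b·Ac: (-25/1716)·143/80 + 97/204·629/1552 = 1/6 ✓
b·c³: (-50/561)·(-343/1000) + (-25/1716)·2197/125 + 97/204·1 = 1/4 ✓
b·(c∘Ac): (-25/1716)·1859/400 + 97/204·629/1552 = 1/8 ✓
b·Ac²: (-25/1716)·(-1001/800) + 97/204·425/3104 = 1/12 ✓
b·A²c: 97/204·17/194 = 1/24 ✓; 4 stages ⇒ order 4.

4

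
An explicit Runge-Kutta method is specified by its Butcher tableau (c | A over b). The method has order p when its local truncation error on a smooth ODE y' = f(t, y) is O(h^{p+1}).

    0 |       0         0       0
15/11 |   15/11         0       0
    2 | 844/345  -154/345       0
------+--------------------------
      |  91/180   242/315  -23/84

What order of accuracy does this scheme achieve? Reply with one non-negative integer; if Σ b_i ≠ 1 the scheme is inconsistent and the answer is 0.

3

b = (91/180, 242/315, -23/84)
c = (0, 15/11, 2)
Ac = (0, 0, -14/23)
Σ b_i: 91/180·1 + 242/315·1 + (-23/84)·1 = 1 ✓
b·c: 242/315·15/11 + (-23/84)·2 = 1/2 ✓
b·c²: 242/315·225/121 + (-23/84)·4 = 1/3 ✓
b·Ac: (-23/84)·(-14/23) = 1/6 ✓; 3 stages ⇒ order 3.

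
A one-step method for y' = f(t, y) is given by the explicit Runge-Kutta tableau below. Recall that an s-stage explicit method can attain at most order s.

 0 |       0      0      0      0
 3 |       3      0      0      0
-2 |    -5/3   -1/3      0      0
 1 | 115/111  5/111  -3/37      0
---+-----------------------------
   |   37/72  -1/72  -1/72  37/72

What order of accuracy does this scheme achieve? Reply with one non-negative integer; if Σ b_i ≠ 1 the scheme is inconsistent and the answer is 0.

4

b = (37/72, -1/72, -1/72, 37/72)
c = (0, 3, -2, 1)
Ac = (0, 0, -1, 11/37)
Σ b_i: 37/72·1 + (-1/72)·1 + (-1/72)·1 + 37/72·1 = 1 ✓
b·c: (-1/72)·3 + (-1/72)·(-2) + 37/72·1 = 1/2 ✓
b·c²: (-1/72)·9 + (-1/72)·4 + 37/72·1 = 1/3 ✓
b·Ac: (-1/72)·(-1) + 37/72·11/37 = 1/6 ✓
b·c³: (-1/72)·27 + (-1/72)·(-8) + 37/72·1 = 1/4 ✓
b·(c∘Ac): (-1/72)·2 + 37/72·11/37 = 1/8 ✓
b·Ac²: (-1/72)·(-3) + 37/72·3/37 = 1/12 ✓
b·A²c: 37/72·3/37 = 1/24 ✓; 4 stages ⇒ order 4.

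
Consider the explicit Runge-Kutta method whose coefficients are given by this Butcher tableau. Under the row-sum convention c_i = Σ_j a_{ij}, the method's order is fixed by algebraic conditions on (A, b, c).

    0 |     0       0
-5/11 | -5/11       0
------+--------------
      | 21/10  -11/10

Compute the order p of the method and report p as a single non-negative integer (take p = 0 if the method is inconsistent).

b = (21/10, -11/10)
c = (0, -5/11)
Σ b_i: 21/10·1 + (-11/10)·1 = 1 ✓
b·c: (-11/10)·(-5/11) = 1/2 ✓; 2 stages ⇒ order 2.

2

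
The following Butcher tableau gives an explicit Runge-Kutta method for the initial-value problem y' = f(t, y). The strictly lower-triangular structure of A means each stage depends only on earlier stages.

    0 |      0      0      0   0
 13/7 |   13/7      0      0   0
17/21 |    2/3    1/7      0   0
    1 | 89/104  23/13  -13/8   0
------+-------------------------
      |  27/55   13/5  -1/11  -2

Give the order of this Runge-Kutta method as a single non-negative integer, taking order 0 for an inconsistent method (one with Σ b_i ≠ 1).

1

b = (27/55, 13/5, -1/11, -2)
c = (0, 13/7, 17/21, 1)
Ac = (0, 0, 13/49, 331/168)
Σ b_i: 27/55·1 + 13/5·1 + (-1/11)·1 + (-2)·1 = 1 ✓
b·c: 13/5·13/7 + (-1/11)·17/21 + (-2)·1 = 3182/1155 ≠ 1/2 ⇒ order 1.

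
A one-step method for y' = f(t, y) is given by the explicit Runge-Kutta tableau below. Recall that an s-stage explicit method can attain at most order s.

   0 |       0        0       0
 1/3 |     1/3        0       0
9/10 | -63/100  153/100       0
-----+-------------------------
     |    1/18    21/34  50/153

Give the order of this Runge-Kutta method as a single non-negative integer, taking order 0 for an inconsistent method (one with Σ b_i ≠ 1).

b = (1/18, 21/34, 50/153)
c = (0, 1/3, 9/10)
Ac = (0, 0, 51/100)
Σ b_i: 1/18·1 + 21/34·1 + 50/153·1 = 1 ✓
b·c: 21/34·1/3 + 50/153·9/10 = 1/2 ✓
b·c²: 21/34·1/9 + 50/153·81/100 = 1/3 ✓
b·Ac: 50/153·51/100 = 1/6 ✓; 3 stages ⇒ order 3.

3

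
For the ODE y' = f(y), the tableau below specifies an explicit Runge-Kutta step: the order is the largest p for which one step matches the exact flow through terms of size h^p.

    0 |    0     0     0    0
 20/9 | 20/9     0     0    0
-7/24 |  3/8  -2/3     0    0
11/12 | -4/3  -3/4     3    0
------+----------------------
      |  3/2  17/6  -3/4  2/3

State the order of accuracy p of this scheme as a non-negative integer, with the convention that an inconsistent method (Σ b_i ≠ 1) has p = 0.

0

b = (3/2, 17/6, -3/4, 2/3)
c = (0, 20/9, -7/24, 11/12)
Ac = (0, 0, -40/27, -61/24)
Σ b_i: 3/2·1 + 17/6·1 + (-3/4)·1 + 2/3·1 = 17/4 ≠ 1 ⇒ order 0.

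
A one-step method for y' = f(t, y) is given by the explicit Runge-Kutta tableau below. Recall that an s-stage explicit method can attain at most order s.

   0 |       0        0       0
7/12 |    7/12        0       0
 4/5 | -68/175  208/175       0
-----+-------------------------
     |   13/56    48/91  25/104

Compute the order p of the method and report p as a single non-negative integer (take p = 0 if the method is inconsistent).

3

b = (13/56, 48/91, 25/104)
c = (0, 7/12, 4/5)
Ac = (0, 0, 52/75)
Σ b_i: 13/56·1 + 48/91·1 + 25/104·1 = 1 ✓
b·c: 48/91·7/12 + 25/104·4/5 = 1/2 ✓
b·c²: 48/91·49/144 + 25/104·16/25 = 1/3 ✓
b·Ac: 25/104·52/75 = 1/6 ✓; 3 stages ⇒ order 3.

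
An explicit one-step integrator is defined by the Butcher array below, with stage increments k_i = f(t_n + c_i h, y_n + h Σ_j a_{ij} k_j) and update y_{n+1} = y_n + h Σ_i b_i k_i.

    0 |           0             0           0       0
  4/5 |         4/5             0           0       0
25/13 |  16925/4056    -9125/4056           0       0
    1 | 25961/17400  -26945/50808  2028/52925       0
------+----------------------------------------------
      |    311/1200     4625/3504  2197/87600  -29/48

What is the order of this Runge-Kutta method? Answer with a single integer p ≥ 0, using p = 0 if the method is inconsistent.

b = (311/1200, 4625/3504, 2197/87600, -29/48)
c = (0, 4/5, 25/13, 1)
Ac = (0, 0, -1825/1014, -61/174)
Σ b_i: 311/1200·1 + 4625/3504·1 + 2197/87600·1 + (-29/48)·1 = 1 ✓
b·c: 4625/3504·4/5 + 2197/87600·25/13 + (-29/48)·1 = 1/2 ✓
b·c²: 4625/3504·16/25 + 2197/87600·625/169 + (-29/48)·1 = 1/3 ✓
b·Ac: 2197/87600·(-1825/1014) + (-29/48)·(-61/174) = 1/6 ✓
b·c³: 4625/3504·64/125 + 2197/87600·15625/2197 + (-29/48)·1 = 1/4 ✓
b·(c∘Ac): 2197/87600·(-45625/13182) + (-29/48)·(-61/174) = 1/8 ✓
b·Ac²: 2197/87600·(-730/507) + (-29/48)·(-86/435) = 1/12 ✓
b·A²c: (-29/48)·(-2/29) = 1/24 ✓; 4 stages ⇒ order 4.

4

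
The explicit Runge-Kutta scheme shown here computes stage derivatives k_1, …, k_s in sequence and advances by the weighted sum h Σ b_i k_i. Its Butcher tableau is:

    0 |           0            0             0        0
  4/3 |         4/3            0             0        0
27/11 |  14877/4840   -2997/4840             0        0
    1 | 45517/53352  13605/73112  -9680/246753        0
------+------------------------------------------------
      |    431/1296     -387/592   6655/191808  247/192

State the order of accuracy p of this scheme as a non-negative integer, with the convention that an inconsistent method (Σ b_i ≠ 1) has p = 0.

4

b = (431/1296, -387/592, 6655/191808, 247/192)
c = (0, 4/3, 27/11, 1)
Ac = (0, 0, -999/1210, 75/494)
Σ b_i: 431/1296·1 + (-387/592)·1 + 6655/191808·1 + 247/192·1 = 1 ✓
b·c: (-387/592)·4/3 + 6655/191808·27/11 + 247/192·1 = 1/2 ✓
b·c²: (-387/592)·16/9 + 6655/191808·729/121 + 247/192·1 = 1/3 ✓
b·Ac: 6655/191808·(-999/1210) + 247/192·75/494 = 1/6 ✓
b·c³: (-387/592)·64/27 + 6655/191808·19683/1331 + 247/192·1 = 1/4 ✓
b·(c∘Ac): 6655/191808·(-26973/13310) + 247/192·75/494 = 1/8 ✓
b·Ac²: 6655/191808·(-666/605) + 247/192·70/741 = 1/12 ✓
b·A²c: 247/192·8/247 = 1/24 ✓; 4 stages ⇒ order 4.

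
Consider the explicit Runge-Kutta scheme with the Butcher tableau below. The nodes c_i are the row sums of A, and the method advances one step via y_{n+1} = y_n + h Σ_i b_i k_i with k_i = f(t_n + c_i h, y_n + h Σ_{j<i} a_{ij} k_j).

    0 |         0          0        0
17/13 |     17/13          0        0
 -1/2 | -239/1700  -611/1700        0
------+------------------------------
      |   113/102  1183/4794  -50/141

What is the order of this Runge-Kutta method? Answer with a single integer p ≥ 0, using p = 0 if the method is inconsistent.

3

b = (113/102, 1183/4794, -50/141)
c = (0, 17/13, -1/2)
Ac = (0, 0, -47/100)
Σ b_i: 113/102·1 + 1183/4794·1 + (-50/141)·1 = 1 ✓
b·c: 1183/4794·17/13 + (-50/141)·(-1/2) = 1/2 ✓
b·c²: 1183/4794·289/169 + (-50/141)·1/4 = 1/3 ✓
b·Ac: (-50/141)·(-47/100) = 1/6 ✓; 3 stages ⇒ order 3.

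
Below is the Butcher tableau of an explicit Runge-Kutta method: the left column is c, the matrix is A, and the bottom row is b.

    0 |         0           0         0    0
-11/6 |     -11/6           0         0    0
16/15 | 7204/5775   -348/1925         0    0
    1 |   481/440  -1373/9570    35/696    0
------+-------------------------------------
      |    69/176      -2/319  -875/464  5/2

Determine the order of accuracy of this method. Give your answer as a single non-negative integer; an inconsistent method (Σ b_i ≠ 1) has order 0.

b = (69/176, -2/319, -875/464, 5/2)
c = (0, -11/6, 16/15, 1)
Ac = (0, 0, 58/175, 19/60)
Σ b_i: 69/176·1 + (-2/319)·1 + (-875/464)·1 + 5/2·1 = 1 ✓
b·c: (-2/319)·(-11/6) + (-875/464)·16/15 + 5/2·1 = 1/2 ✓
b·c²: (-2/319)·121/36 + (-875/464)·256/225 + 5/2·1 = 1/3 ✓
b·Ac: (-875/464)·58/175 + 5/2·19/60 = 1/6 ✓
b·c³: (-2/319)·(-1331/216) + (-875/464)·4096/3375 + 5/2·1 = 1/4 ✓
b·(c∘Ac): (-875/464)·928/2625 + 5/2·19/60 = 1/8 ✓
b·Ac²: (-875/464)·(-319/525) + 5/2·(-17/40) = 1/12 ✓
b·A²c: 5/2·1/60 = 1/24 ✓; 4 stages ⇒ order 4.

4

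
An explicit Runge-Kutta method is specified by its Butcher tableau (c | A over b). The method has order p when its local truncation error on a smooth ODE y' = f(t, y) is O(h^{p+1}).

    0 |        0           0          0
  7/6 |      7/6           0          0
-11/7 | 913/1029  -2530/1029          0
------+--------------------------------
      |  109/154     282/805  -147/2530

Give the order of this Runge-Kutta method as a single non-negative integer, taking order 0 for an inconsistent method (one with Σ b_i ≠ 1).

b = (109/154, 282/805, -147/2530)
c = (0, 7/6, -11/7)
Ac = (0, 0, -1265/441)
Σ b_i: 109/154·1 + 282/805·1 + (-147/2530)·1 = 1 ✓
b·c: 282/805·7/6 + (-147/2530)·(-11/7) = 1/2 ✓
b·c²: 282/805·49/36 + (-147/2530)·121/49 = 1/3 ✓
b·Ac: (-147/2530)·(-1265/441) = 1/6 ✓; 3 stages ⇒ order 3.

3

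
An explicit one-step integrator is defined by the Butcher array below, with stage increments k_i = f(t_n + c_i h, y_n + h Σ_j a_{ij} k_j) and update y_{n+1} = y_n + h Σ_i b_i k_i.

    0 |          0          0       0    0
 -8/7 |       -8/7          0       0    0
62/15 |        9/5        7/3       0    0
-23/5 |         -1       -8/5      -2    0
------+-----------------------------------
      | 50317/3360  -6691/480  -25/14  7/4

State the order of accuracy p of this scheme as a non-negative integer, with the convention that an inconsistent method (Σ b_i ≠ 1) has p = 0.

2

b = (50317/3360, -6691/480, -25/14, 7/4)
c = (0, -8/7, 62/15, -23/5)
Ac = (0, 0, -8/3, -676/105)
Σ b_i: 50317/3360·1 + (-6691/480)·1 + (-25/14)·1 + 7/4·1 = 1 ✓
b·c: (-6691/480)·(-8/7) + (-25/14)·62/15 + 7/4·(-23/5) = 1/2 ✓
b·c²: (-6691/480)·64/49 + (-25/14)·3844/225 + 7/4·529/25 = -515297/44100 ≠ 1/3 ⇒ order 2.
b·Ac: (-25/14)·(-8/3) + 7/4·(-676/105) = -683/105 ≠ 1/6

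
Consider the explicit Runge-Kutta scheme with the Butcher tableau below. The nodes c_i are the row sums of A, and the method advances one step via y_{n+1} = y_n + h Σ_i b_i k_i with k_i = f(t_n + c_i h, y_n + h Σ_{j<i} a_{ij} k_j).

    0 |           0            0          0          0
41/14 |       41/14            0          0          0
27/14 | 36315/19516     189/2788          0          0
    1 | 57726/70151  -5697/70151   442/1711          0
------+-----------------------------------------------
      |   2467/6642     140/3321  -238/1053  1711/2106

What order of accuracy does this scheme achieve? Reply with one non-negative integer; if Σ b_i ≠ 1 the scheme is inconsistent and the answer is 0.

b = (2467/6642, 140/3321, -238/1053, 1711/2106)
c = (0, 41/14, 27/14, 1)
Ac = (0, 0, 27/136, 891/3422)
Σ b_i: 2467/6642·1 + 140/3321·1 + (-238/1053)·1 + 1711/2106·1 = 1 ✓
b·c: 140/3321·41/14 + (-238/1053)·27/14 + 1711/2106·1 = 1/2 ✓
b·c²: 140/3321·1681/196 + (-238/1053)·729/196 + 1711/2106·1 = 1/3 ✓
b·Ac: (-238/1053)·27/136 + 1711/2106·891/3422 = 1/6 ✓
b·c³: 140/3321·68921/2744 + (-238/1053)·19683/2744 + 1711/2106·1 = 1/4 ✓
b·(c∘Ac): (-238/1053)·729/1904 + 1711/2106·891/3422 = 1/8 ✓
b·Ac²: (-238/1053)·1107/1904 + 1711/2106·1809/6844 = 1/12 ✓
b·A²c: 1711/2106·351/6844 = 1/24 ✓; 4 stages ⇒ order 4.

4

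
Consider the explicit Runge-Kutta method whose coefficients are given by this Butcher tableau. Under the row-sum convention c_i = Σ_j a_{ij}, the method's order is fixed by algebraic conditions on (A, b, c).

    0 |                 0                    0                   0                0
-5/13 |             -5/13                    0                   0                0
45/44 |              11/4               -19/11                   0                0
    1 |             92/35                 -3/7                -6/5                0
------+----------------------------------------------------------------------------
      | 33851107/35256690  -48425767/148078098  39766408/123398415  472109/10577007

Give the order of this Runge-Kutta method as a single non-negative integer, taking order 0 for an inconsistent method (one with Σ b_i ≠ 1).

b = (33851107/35256690, -48425767/148078098, 39766408/123398415, 472109/10577007)
c = (0, -5/13, 45/44, 1)
Ac = (0, 0, 95/143, -2127/2002)
Σ b_i: 33851107/35256690·1 + (-48425767/148078098)·1 + 39766408/123398415·1 + 472109/10577007·1 = 1 ✓
b·c: (-48425767/148078098)·(-5/13) + 39766408/123398415·45/44 + 472109/10577007·1 = 1/2 ✓
b·c²: (-48425767/148078098)·25/169 + 39766408/123398415·2025/1936 + 472109/10577007·1 = 1/3 ✓
b·Ac: 39766408/123398415·95/143 + 472109/10577007·(-2127/2002) = 1/6 ✓
b·c³: (-48425767/148078098)·(-125/2197) + 39766408/123398415·91125/85184 + 472109/10577007·1 = 548507669/1344455112 ≠ 1/4 ⇒ order 3.
b·(c∘Ac): 39766408/123398415·4275/6292 + 472109/10577007·(-2127/2002) = 110067449/641671758 ≠ 1/8
b·Ac²: 39766408/123398415·(-475/1859) + 472109/10577007·(-1509945/1145144) = -27118915/192065016 ≠ 1/12
b·A²c: 472109/10577007·(-114/143) = -1630922/45833697 ≠ 1/24

3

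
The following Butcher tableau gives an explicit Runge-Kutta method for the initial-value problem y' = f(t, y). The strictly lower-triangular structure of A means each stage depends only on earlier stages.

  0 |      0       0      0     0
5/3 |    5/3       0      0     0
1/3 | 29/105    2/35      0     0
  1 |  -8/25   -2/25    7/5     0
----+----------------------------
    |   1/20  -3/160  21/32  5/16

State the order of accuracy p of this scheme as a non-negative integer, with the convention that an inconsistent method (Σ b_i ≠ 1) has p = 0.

4

b = (1/20, -3/160, 21/32, 5/16)
c = (0, 5/3, 1/3, 1)
Ac = (0, 0, 2/21, 1/3)
Σ b_i: 1/20·1 + (-3/160)·1 + 21/32·1 + 5/16·1 = 1 ✓
b·c: (-3/160)·5/3 + 21/32·1/3 + 5/16·1 = 1/2 ✓
b·c²: (-3/160)·25/9 + 21/32·1/9 + 5/16·1 = 1/3 ✓
b·Ac: 21/32·2/21 + 5/16·1/3 = 1/6 ✓
b·c³: (-3/160)·125/27 + 21/32·1/27 + 5/16·1 = 1/4 ✓
b·(c∘Ac): 21/32·2/63 + 5/16·1/3 = 1/8 ✓
b·Ac²: 21/32·10/63 + 5/16·(-1/15) = 1/12 ✓
b·A²c: 5/16·2/15 = 1/24 ✓; 4 stages ⇒ order 4.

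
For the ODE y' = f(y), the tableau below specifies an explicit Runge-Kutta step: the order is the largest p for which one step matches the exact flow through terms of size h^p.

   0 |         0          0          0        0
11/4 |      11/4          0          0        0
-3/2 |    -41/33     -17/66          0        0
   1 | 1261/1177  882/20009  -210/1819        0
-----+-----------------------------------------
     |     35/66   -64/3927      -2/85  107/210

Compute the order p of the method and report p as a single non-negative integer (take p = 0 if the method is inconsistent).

4

b = (35/66, -64/3927, -2/85, 107/210)
c = (0, 11/4, -3/2, 1)
Ac = (0, 0, -17/24, 63/214)
Σ b_i: 35/66·1 + (-64/3927)·1 + (-2/85)·1 + 107/210·1 = 1 ✓
b·c: (-64/3927)·11/4 + (-2/85)·(-3/2) + 107/210·1 = 1/2 ✓
b·c²: (-64/3927)·121/16 + (-2/85)·9/4 + 107/210·1 = 1/3 ✓
b·Ac: (-2/85)·(-17/24) + 107/210·63/214 = 1/6 ✓
b·c³: (-64/3927)·1331/64 + (-2/85)·(-27/8) + 107/210·1 = 1/4 ✓
b·(c∘Ac): (-2/85)·17/16 + 107/210·63/214 = 1/8 ✓
b·Ac²: (-2/85)·(-187/96) + 107/210·63/856 = 1/12 ✓
b·A²c: 107/210·35/428 = 1/24 ✓; 4 stages ⇒ order 4.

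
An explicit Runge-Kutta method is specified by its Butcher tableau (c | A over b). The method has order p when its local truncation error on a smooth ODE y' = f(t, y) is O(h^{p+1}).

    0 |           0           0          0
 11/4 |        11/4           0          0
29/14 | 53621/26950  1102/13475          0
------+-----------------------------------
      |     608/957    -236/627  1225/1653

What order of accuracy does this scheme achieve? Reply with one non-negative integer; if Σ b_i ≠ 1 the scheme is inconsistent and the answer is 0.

3

b = (608/957, -236/627, 1225/1653)
c = (0, 11/4, 29/14)
Ac = (0, 0, 551/2450)
Σ b_i: 608/957·1 + (-236/627)·1 + 1225/1653·1 = 1 ✓
b·c: (-236/627)·11/4 + 1225/1653·29/14 = 1/2 ✓
b·c²: (-236/627)·121/16 + 1225/1653·841/196 = 1/3 ✓
b·Ac: 1225/1653·551/2450 = 1/6 ✓; 3 stages ⇒ order 3.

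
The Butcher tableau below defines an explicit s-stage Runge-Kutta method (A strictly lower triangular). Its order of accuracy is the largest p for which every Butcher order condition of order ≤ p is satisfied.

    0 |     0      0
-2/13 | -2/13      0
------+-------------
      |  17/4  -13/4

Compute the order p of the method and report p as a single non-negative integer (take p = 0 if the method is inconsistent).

2

b = (17/4, -13/4)
c = (0, -2/13)
Σ b_i: 17/4·1 + (-13/4)·1 = 1 ✓
b·c: (-13/4)·(-2/13) = 1/2 ✓; 2 stages ⇒ order 2.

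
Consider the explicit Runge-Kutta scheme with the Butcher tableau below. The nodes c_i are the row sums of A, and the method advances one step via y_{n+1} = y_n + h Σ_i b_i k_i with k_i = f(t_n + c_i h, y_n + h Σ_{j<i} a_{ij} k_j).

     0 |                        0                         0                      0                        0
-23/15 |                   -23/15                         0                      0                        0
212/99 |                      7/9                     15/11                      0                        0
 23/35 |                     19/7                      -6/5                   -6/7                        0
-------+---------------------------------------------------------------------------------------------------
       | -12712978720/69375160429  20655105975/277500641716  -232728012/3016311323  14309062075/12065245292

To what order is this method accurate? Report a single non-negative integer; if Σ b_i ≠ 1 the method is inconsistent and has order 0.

b = (-12712978720/69375160429, 20655105975/277500641716, -232728012/3016311323, 14309062075/12065245292)
c = (0, -23/15, 212/99, 23/35)
Ac = (0, 0, -23/11, 26/5775)
Σ b_i: (-12712978720/69375160429)·1 + 20655105975/277500641716·1 + (-232728012/3016311323)·1 + 14309062075/12065245292·1 = 1 ✓
b·c: 20655105975/277500641716·(-23/15) + (-232728012/3016311323)·212/99 + 14309062075/12065245292·23/35 = 1/2 ✓
b·c²: 20655105975/277500641716·529/225 + (-232728012/3016311323)·44944/9801 + 14309062075/12065245292·529/1225 = 1/3 ✓
b·Ac: (-232728012/3016311323)·(-23/11) + 14309062075/12065245292·26/5775 = 1/6 ✓
b·c³: 20655105975/277500641716·(-12167/3375) + (-232728012/3016311323)·9528128/970299 + 14309062075/12065245292·12167/42875 = -3930373164817/5700828400470 ≠ 1/4 ⇒ order 3.
b·(c∘Ac): (-232728012/3016311323)·(-4876/1089) + 14309062075/12065245292·598/202125 = 31578713443/90489339690 ≠ 1/8
b·Ac²: (-232728012/3016311323)·529/165 + 14309062075/12065245292·(-19301134/2858625) = -73951393149457/8958444629310 ≠ 1/12
b·A²c: 14309062075/12065245292·138/77 = 12822406275/6032622646 ≠ 1/24

3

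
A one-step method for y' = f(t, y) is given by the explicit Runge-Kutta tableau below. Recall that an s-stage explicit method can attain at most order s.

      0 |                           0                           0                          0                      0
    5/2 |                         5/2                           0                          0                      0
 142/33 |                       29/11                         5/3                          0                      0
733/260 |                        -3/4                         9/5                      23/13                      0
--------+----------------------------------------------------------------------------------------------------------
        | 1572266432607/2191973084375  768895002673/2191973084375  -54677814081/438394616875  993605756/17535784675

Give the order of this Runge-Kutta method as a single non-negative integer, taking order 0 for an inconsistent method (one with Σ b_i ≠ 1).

b = (1572266432607/2191973084375, 768895002673/2191973084375, -54677814081/438394616875, 993605756/17535784675)
c = (0, 5/2, 142/33, 733/260)
Ac = (0, 0, 25/6, 10393/858)
Σ b_i: 1572266432607/2191973084375·1 + 768895002673/2191973084375·1 + (-54677814081/438394616875)·1 + 993605756/17535784675·1 = 1 ✓
b·c: 768895002673/2191973084375·5/2 + (-54677814081/438394616875)·142/33 + 993605756/17535784675·733/260 = 1/2 ✓
b·c²: 768895002673/2191973084375·25/4 + (-54677814081/438394616875)·20164/1089 + 993605756/17535784675·537289/67600 = 1/3 ✓
b·Ac: (-54677814081/438394616875)·25/6 + 993605756/17535784675·10393/858 = 1/6 ✓
b·c³: 768895002673/2191973084375·125/8 + (-54677814081/438394616875)·2863288/35937 + 993605756/17535784675·393832837/17576000 = -13076536196149667/4103373613950000 ≠ 1/4 ⇒ order 3.
b·(c∘Ac): (-54677814081/438394616875)·1775/99 + 993605756/17535784675·7618069/223080 = -158467456621/526073540250 ≠ 1/8
b·Ac²: (-54677814081/438394616875)·125/12 + 993605756/17535784675·2492153/56628 = 8294367429311/6944170731300 ≠ 1/12
b·A²c: 993605756/17535784675·575/78 = 878958938/2104294161 ≠ 1/24

3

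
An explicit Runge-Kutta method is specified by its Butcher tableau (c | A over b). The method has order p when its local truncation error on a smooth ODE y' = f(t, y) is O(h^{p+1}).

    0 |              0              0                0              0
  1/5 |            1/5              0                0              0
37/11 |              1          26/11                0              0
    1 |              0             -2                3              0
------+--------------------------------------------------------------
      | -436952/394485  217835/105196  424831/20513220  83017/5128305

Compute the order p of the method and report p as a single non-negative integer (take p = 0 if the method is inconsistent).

b = (-436952/394485, 217835/105196, 424831/20513220, 83017/5128305)
c = (0, 1/5, 37/11, 1)
Ac = (0, 0, 26/55, 533/55)
Σ b_i: (-436952/394485)·1 + 217835/105196·1 + 424831/20513220·1 + 83017/5128305·1 = 1 ✓
b·c: 217835/105196·1/5 + 424831/20513220·37/11 + 83017/5128305·1 = 1/2 ✓
b·c²: 217835/105196·1/25 + 424831/20513220·1369/121 + 83017/5128305·1 = 1/3 ✓
b·Ac: 424831/20513220·26/55 + 83017/5128305·533/55 = 1/6 ✓
b·c³: 217835/105196·1/125 + 424831/20513220·50653/1331 + 83017/5128305·1 = 11873941/14464450 ≠ 1/4 ⇒ order 3.
b·(c∘Ac): 424831/20513220·962/605 + 83017/5128305·533/55 = 19199/101150 ≠ 1/8
b·Ac²: 424831/20513220·26/275 + 83017/5128305·102433/3025 = 310329301/564113550 ≠ 1/12
b·A²c: 83017/5128305·78/55 = 15094/657475 ≠ 1/24

3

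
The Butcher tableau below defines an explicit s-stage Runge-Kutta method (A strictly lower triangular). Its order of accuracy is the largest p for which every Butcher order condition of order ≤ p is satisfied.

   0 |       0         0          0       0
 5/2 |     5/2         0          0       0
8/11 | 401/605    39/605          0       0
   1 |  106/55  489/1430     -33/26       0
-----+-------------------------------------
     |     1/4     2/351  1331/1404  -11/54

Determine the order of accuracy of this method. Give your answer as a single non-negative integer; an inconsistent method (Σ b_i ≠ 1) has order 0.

b = (1/4, 2/351, 1331/1404, -11/54)
c = (0, 5/2, 8/11, 1)
Ac = (0, 0, 39/242, -3/44)
Σ b_i: 1/4·1 + 2/351·1 + 1331/1404·1 + (-11/54)·1 = 1 ✓
b·c: 2/351·5/2 + 1331/1404·8/11 + (-11/54)·1 = 1/2 ✓
b·c²: 2/351·25/4 + 1331/1404·64/121 + (-11/54)·1 = 1/3 ✓
b·Ac: 1331/1404·39/242 + (-11/54)·(-3/44) = 1/6 ✓
b·c³: 2/351·125/8 + 1331/1404·512/1331 + (-11/54)·1 = 1/4 ✓
b·(c∘Ac): 1331/1404·156/1331 + (-11/54)·(-3/44) = 1/8 ✓
b·Ac²: 1331/1404·195/484 + (-11/54)·129/88 = 1/12 ✓
b·A²c: (-11/54)·(-9/44) = 1/24 ✓; 4 stages ⇒ order 4.

4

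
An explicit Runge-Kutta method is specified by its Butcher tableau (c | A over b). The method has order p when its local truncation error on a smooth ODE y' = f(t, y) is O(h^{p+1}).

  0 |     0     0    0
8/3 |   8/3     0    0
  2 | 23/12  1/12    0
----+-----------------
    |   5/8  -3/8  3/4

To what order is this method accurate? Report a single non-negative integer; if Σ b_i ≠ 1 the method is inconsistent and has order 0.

b = (5/8, -3/8, 3/4)
c = (0, 8/3, 2)
Ac = (0, 0, 2/9)
Σ b_i: 5/8·1 + (-3/8)·1 + 3/4·1 = 1 ✓
b·c: (-3/8)·8/3 + 3/4·2 = 1/2 ✓
b·c²: (-3/8)·64/9 + 3/4·4 = 1/3 ✓
b·Ac: 3/4·2/9 = 1/6 ✓; 3 stages ⇒ order 3.

3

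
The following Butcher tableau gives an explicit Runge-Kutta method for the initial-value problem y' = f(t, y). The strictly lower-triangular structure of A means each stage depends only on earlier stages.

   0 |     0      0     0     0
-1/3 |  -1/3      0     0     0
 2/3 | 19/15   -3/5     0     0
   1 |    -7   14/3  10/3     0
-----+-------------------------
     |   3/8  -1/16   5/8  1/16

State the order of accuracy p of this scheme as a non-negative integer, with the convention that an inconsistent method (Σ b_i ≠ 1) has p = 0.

b = (3/8, -1/16, 5/8, 1/16)
c = (0, -1/3, 2/3, 1)
Ac = (0, 0, 1/5, 2/3)
Σ b_i: 3/8·1 + (-1/16)·1 + 5/8·1 + 1/16·1 = 1 ✓
b·c: (-1/16)·(-1/3) + 5/8·2/3 + 1/16·1 = 1/2 ✓
b·c²: (-1/16)·1/9 + 5/8·4/9 + 1/16·1 = 1/3 ✓
b·Ac: 5/8·1/5 + 1/16·2/3 = 1/6 ✓
b·c³: (-1/16)·(-1/27) + 5/8·8/27 + 1/16·1 = 1/4 ✓
b·(c∘Ac): 5/8·2/15 + 1/16·2/3 = 1/8 ✓
b·Ac²: 5/8·(-1/15) + 1/16·2 = 1/12 ✓
b·A²c: 1/16·2/3 = 1/24 ✓; 4 stages ⇒ order 4.

4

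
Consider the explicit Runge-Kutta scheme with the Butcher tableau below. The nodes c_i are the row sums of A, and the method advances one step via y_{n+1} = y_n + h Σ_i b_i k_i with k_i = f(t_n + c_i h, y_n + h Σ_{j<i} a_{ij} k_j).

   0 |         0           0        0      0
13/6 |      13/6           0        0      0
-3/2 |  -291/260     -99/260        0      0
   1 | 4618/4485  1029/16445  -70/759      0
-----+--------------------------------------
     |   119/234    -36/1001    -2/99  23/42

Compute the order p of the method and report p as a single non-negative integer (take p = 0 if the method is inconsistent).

4

b = (119/234, -36/1001, -2/99, 23/42)
c = (0, 13/6, -3/2, 1)
Ac = (0, 0, -33/40, 63/230)
Σ b_i: 119/234·1 + (-36/1001)·1 + (-2/99)·1 + 23/42·1 = 1 ✓
b·c: (-36/1001)·13/6 + (-2/99)·(-3/2) + 23/42·1 = 1/2 ✓
b·c²: (-36/1001)·169/36 + (-2/99)·9/4 + 23/42·1 = 1/3 ✓
b·Ac: (-2/99)·(-33/40) + 23/42·63/230 = 1/6 ✓
b·c³: (-36/1001)·2197/216 + (-2/99)·(-27/8) + 23/42·1 = 1/4 ✓
b·(c∘Ac): (-2/99)·99/80 + 23/42·63/230 = 1/8 ✓
b·Ac²: (-2/99)·(-143/80) + 23/42·119/1380 = 1/12 ✓
b·A²c: 23/42·7/92 = 1/24 ✓; 4 stages ⇒ order 4.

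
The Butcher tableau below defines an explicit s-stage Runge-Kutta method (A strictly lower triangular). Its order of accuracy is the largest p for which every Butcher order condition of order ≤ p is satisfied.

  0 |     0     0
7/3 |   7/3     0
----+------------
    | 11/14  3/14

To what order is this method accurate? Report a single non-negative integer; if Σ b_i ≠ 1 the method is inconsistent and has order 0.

b = (11/14, 3/14)
c = (0, 7/3)
Σ b_i: 11/14·1 + 3/14·1 = 1 ✓
b·c: 3/14·7/3 = 1/2 ✓; 2 stages ⇒ order 2.

2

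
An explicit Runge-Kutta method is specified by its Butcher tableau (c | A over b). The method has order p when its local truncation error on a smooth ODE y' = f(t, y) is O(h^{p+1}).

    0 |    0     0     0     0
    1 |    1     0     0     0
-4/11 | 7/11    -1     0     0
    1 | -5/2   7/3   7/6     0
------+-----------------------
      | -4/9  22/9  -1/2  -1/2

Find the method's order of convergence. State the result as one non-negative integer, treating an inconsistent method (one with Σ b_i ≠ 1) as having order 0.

1

b = (-4/9, 22/9, -1/2, -1/2)
c = (0, 1, -4/11, 1)
Ac = (0, 0, -1, 21/11)
Σ b_i: (-4/9)·1 + 22/9·1 + (-1/2)·1 + (-1/2)·1 = 1 ✓
b·c: 22/9·1 + (-1/2)·(-4/11) + (-1/2)·1 = 421/198 ≠ 1/2 ⇒ order 1.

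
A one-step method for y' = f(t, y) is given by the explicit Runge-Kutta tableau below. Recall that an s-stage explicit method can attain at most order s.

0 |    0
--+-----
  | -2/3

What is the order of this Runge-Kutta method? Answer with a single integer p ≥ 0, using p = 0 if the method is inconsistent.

b = (-2/3)
c = (0)
Σ b_i: (-2/3)·1 = -2/3 ≠ 1 ⇒ order 0.

0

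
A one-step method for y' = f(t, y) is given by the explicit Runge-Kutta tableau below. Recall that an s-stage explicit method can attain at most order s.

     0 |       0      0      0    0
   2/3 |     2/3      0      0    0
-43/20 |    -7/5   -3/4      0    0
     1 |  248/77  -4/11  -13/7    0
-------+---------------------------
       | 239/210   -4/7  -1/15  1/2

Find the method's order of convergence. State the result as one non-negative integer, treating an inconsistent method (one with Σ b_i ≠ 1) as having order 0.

1

b = (239/210, -4/7, -1/15, 1/2)
c = (0, 2/3, -43/20, 1)
Ac = (0, 0, -1/2, 17327/4620)
Σ b_i: 239/210·1 + (-4/7)·1 + (-1/15)·1 + 1/2·1 = 1 ✓
b·c: (-4/7)·2/3 + (-1/15)·(-43/20) + 1/2·1 = 551/2100 ≠ 1/2 ⇒ order 1.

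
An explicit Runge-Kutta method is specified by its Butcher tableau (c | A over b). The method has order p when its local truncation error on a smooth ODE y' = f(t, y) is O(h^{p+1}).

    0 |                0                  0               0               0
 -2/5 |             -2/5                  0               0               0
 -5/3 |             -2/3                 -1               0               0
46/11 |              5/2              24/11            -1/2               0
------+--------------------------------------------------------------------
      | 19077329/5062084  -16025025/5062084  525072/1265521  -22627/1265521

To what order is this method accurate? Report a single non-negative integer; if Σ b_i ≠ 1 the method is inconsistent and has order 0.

b = (19077329/5062084, -16025025/5062084, 525072/1265521, -22627/1265521)
c = (0, -2/5, -5/3, 46/11)
Ac = (0, 0, 2/5, -13/330)
Σ b_i: 19077329/5062084·1 + (-16025025/5062084)·1 + 525072/1265521·1 + (-22627/1265521)·1 = 1 ✓
b·c: (-16025025/5062084)·(-2/5) + 525072/1265521·(-5/3) + (-22627/1265521)·46/11 = 1/2 ✓
b·c²: (-16025025/5062084)·4/25 + 525072/1265521·25/9 + (-22627/1265521)·2116/121 = 1/3 ✓
b·Ac: 525072/1265521·2/5 + (-22627/1265521)·(-13/330) = 1/6 ✓
b·c³: (-16025025/5062084)·(-8/125) + 525072/1265521·(-125/27) + (-22627/1265521)·97336/1331 = -172314022/56948445 ≠ 1/4 ⇒ order 3.
b·(c∘Ac): 525072/1265521·(-2/3) + (-22627/1265521)·(-299/1815) = -5194807/18982815 ≠ 1/8
b·Ac²: 525072/1265521·(-4/25) + (-22627/1265521)·(-5147/4950) = -5443561/113896890 ≠ 1/12
b·A²c: (-22627/1265521)·(-1/5) = 22627/6327605 ≠ 1/24

3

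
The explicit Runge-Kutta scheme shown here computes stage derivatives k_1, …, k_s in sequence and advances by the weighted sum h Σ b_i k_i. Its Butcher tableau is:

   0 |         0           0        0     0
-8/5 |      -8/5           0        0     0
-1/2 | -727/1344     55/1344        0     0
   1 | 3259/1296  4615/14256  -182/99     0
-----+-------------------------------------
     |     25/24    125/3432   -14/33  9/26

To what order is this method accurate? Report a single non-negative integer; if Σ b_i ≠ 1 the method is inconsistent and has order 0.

b = (25/24, 125/3432, -14/33, 9/26)
c = (0, -8/5, -1/2, 1)
Ac = (0, 0, -11/168, 65/162)
Σ b_i: 25/24·1 + 125/3432·1 + (-14/33)·1 + 9/26·1 = 1 ✓
b·c: 125/3432·(-8/5) + (-14/33)·(-1/2) + 9/26·1 = 1/2 ✓
b·c²: 125/3432·64/25 + (-14/33)·1/4 + 9/26·1 = 1/3 ✓
b·Ac: (-14/33)·(-11/168) + 9/26·65/162 = 1/6 ✓
b·c³: 125/3432·(-512/125) + (-14/33)·(-1/8) + 9/26·1 = 1/4 ✓
b·(c∘Ac): (-14/33)·11/336 + 9/26·65/162 = 1/8 ✓
b·Ac²: (-14/33)·11/105 + 9/26·299/810 = 1/12 ✓
b·A²c: 9/26·13/108 = 1/24 ✓; 4 stages ⇒ order 4.

4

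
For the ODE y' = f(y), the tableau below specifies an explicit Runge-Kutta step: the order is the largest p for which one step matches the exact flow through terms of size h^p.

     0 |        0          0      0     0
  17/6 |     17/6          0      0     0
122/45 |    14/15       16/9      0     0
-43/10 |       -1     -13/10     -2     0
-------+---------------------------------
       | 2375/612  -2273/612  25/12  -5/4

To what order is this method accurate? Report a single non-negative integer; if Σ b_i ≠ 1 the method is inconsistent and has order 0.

b = (2375/612, -2273/612, 25/12, -5/4)
c = (0, 17/6, 122/45, -43/10)
Ac = (0, 0, 136/27, -1639/180)
Σ b_i: 2375/612·1 + (-2273/612)·1 + 25/12·1 + (-5/4)·1 = 1 ✓
b·c: (-2273/612)·17/6 + 25/12·122/45 + (-5/4)·(-43/10) = 1/2 ✓
b·c²: (-2273/612)·289/36 + 25/12·14884/2025 + (-5/4)·1849/100 = -365621/9720 ≠ 1/3 ⇒ order 2.
b·Ac: 25/12·136/27 + (-5/4)·(-1639/180) = 28351/1296 ≠ 1/6

2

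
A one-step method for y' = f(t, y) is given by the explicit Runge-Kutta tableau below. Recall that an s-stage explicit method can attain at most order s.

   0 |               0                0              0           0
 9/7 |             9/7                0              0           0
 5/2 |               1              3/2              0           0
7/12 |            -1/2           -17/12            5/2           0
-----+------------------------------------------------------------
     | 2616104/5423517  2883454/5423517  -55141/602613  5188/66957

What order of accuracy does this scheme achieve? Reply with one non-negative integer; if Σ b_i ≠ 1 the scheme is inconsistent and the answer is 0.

3

b = (2616104/5423517, 2883454/5423517, -55141/602613, 5188/66957)
c = (0, 9/7, 5/2, 7/12)
Ac = (0, 0, 27/14, 31/7)
Σ b_i: 2616104/5423517·1 + 2883454/5423517·1 + (-55141/602613)·1 + 5188/66957·1 = 1 ✓
b·c: 2883454/5423517·9/7 + (-55141/602613)·5/2 + 5188/66957·7/12 = 1/2 ✓
b·c²: 2883454/5423517·81/49 + (-55141/602613)·25/4 + 5188/66957·49/144 = 1/3 ✓
b·Ac: (-55141/602613)·27/14 + 5188/66957·31/7 = 1/6 ✓
b·c³: 2883454/5423517·729/343 + (-55141/602613)·125/8 + 5188/66957·343/1728 = -57582905/202477968 ≠ 1/4 ⇒ order 3.
b·(c∘Ac): (-55141/602613)·135/28 + 5188/66957·31/12 = -1355549/5624388 ≠ 1/8
b·Ac²: (-55141/602613)·243/98 + 5188/66957·5207/392 = 376048/468699 ≠ 1/12
b·A²c: 5188/66957·135/28 = 58365/156233 ≠ 1/24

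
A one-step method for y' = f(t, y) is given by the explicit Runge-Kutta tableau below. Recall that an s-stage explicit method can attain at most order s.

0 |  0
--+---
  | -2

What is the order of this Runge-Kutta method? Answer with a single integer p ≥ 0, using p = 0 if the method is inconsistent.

0

b = (-2)
c = (0)
Σ b_i: (-2)·1 = -2 ≠ 1 ⇒ order 0.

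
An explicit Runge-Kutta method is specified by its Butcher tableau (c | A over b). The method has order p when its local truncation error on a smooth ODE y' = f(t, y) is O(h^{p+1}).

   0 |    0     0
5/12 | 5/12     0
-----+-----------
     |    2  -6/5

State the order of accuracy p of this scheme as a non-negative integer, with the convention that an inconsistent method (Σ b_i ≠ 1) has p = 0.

0

b = (2, -6/5)
c = (0, 5/12)
Σ b_i: 2·1 + (-6/5)·1 = 4/5 ≠ 1 ⇒ order 0.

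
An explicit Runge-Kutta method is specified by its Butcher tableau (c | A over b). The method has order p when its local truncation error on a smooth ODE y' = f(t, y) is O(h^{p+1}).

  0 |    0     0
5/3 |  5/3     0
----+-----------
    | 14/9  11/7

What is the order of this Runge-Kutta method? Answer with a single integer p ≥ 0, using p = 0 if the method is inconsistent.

b = (14/9, 11/7)
c = (0, 5/3)
Σ b_i: 14/9·1 + 11/7·1 = 197/63 ≠ 1 ⇒ order 0.

0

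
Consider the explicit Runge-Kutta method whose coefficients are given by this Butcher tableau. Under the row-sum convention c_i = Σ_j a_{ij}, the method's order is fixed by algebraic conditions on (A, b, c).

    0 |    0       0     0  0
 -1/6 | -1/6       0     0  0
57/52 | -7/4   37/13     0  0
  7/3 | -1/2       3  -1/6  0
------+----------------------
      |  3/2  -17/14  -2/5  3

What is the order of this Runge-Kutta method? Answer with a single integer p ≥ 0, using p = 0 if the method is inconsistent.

0

b = (3/2, -17/14, -2/5, 3)
c = (0, -1/6, 57/52, 7/3)
Ac = (0, 0, -37/78, -71/104)
Σ b_i: 3/2·1 + (-17/14)·1 + (-2/5)·1 + 3·1 = 101/35 ≠ 1 ⇒ order 0.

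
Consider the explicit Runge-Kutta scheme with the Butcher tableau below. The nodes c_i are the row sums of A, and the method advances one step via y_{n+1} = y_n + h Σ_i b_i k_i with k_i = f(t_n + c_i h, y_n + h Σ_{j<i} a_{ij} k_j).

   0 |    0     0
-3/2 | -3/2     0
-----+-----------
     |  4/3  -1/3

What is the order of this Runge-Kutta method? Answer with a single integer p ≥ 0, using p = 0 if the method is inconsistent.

b = (4/3, -1/3)
c = (0, -3/2)
Σ b_i: 4/3·1 + (-1/3)·1 = 1 ✓
b·c: (-1/3)·(-3/2) = 1/2 ✓; 2 stages ⇒ order 2.

2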